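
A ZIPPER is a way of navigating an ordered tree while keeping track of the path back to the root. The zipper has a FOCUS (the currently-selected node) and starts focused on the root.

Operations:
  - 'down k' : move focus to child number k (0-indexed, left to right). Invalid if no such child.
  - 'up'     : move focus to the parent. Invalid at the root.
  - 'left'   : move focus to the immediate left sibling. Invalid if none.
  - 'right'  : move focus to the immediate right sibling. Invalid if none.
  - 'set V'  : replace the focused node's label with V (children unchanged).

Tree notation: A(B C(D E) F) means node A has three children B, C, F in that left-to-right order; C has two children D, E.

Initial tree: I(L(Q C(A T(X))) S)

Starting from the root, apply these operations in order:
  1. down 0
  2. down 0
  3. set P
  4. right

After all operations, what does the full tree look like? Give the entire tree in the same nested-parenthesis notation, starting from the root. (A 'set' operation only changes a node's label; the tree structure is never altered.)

Answer: I(L(P C(A T(X))) S)

Derivation:
Step 1 (down 0): focus=L path=0 depth=1 children=['Q', 'C'] left=[] right=['S'] parent=I
Step 2 (down 0): focus=Q path=0/0 depth=2 children=[] left=[] right=['C'] parent=L
Step 3 (set P): focus=P path=0/0 depth=2 children=[] left=[] right=['C'] parent=L
Step 4 (right): focus=C path=0/1 depth=2 children=['A', 'T'] left=['P'] right=[] parent=L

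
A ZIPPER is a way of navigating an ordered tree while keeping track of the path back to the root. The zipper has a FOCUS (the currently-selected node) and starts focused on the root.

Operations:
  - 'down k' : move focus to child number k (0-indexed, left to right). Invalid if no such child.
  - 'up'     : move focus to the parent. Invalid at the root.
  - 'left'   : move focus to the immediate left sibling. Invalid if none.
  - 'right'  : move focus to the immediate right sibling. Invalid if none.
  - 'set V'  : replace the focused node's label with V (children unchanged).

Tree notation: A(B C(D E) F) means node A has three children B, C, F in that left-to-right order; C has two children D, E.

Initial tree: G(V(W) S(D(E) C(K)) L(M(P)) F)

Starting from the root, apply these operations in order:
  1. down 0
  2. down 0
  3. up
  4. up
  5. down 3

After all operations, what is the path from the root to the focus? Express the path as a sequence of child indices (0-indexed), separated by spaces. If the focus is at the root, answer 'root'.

Answer: 3

Derivation:
Step 1 (down 0): focus=V path=0 depth=1 children=['W'] left=[] right=['S', 'L', 'F'] parent=G
Step 2 (down 0): focus=W path=0/0 depth=2 children=[] left=[] right=[] parent=V
Step 3 (up): focus=V path=0 depth=1 children=['W'] left=[] right=['S', 'L', 'F'] parent=G
Step 4 (up): focus=G path=root depth=0 children=['V', 'S', 'L', 'F'] (at root)
Step 5 (down 3): focus=F path=3 depth=1 children=[] left=['V', 'S', 'L'] right=[] parent=G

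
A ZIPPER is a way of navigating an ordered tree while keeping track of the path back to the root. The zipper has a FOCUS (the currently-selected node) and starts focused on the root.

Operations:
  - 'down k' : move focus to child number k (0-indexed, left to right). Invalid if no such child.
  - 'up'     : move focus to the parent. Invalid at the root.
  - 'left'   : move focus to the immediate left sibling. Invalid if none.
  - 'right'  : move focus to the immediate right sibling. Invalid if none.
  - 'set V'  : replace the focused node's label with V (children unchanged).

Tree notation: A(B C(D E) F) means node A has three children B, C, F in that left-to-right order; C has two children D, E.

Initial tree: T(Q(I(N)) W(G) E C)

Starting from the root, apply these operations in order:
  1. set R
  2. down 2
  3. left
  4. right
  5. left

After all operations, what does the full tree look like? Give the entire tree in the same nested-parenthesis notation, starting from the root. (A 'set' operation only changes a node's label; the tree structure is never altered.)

Step 1 (set R): focus=R path=root depth=0 children=['Q', 'W', 'E', 'C'] (at root)
Step 2 (down 2): focus=E path=2 depth=1 children=[] left=['Q', 'W'] right=['C'] parent=R
Step 3 (left): focus=W path=1 depth=1 children=['G'] left=['Q'] right=['E', 'C'] parent=R
Step 4 (right): focus=E path=2 depth=1 children=[] left=['Q', 'W'] right=['C'] parent=R
Step 5 (left): focus=W path=1 depth=1 children=['G'] left=['Q'] right=['E', 'C'] parent=R

Answer: R(Q(I(N)) W(G) E C)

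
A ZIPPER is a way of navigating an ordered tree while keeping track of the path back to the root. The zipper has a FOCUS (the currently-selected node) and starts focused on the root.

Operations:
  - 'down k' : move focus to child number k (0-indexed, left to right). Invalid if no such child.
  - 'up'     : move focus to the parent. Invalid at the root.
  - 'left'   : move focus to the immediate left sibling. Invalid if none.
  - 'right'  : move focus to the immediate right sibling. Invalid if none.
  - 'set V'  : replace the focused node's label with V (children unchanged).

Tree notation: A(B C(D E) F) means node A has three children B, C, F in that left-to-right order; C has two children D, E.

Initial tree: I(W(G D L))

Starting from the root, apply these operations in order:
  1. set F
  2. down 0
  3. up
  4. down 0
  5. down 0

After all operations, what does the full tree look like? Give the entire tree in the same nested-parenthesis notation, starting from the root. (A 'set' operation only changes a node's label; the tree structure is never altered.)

Answer: F(W(G D L))

Derivation:
Step 1 (set F): focus=F path=root depth=0 children=['W'] (at root)
Step 2 (down 0): focus=W path=0 depth=1 children=['G', 'D', 'L'] left=[] right=[] parent=F
Step 3 (up): focus=F path=root depth=0 children=['W'] (at root)
Step 4 (down 0): focus=W path=0 depth=1 children=['G', 'D', 'L'] left=[] right=[] parent=F
Step 5 (down 0): focus=G path=0/0 depth=2 children=[] left=[] right=['D', 'L'] parent=W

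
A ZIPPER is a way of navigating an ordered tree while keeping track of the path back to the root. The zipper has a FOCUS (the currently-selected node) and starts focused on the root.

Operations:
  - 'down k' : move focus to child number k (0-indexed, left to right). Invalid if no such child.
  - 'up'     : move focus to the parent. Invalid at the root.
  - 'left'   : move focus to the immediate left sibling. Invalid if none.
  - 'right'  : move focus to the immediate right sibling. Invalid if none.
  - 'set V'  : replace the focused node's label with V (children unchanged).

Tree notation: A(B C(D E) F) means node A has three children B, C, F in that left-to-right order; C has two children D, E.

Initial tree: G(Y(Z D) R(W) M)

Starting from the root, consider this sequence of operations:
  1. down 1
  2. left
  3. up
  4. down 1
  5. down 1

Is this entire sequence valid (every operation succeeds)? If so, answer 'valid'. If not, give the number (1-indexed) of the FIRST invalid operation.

Step 1 (down 1): focus=R path=1 depth=1 children=['W'] left=['Y'] right=['M'] parent=G
Step 2 (left): focus=Y path=0 depth=1 children=['Z', 'D'] left=[] right=['R', 'M'] parent=G
Step 3 (up): focus=G path=root depth=0 children=['Y', 'R', 'M'] (at root)
Step 4 (down 1): focus=R path=1 depth=1 children=['W'] left=['Y'] right=['M'] parent=G
Step 5 (down 1): INVALID

Answer: 5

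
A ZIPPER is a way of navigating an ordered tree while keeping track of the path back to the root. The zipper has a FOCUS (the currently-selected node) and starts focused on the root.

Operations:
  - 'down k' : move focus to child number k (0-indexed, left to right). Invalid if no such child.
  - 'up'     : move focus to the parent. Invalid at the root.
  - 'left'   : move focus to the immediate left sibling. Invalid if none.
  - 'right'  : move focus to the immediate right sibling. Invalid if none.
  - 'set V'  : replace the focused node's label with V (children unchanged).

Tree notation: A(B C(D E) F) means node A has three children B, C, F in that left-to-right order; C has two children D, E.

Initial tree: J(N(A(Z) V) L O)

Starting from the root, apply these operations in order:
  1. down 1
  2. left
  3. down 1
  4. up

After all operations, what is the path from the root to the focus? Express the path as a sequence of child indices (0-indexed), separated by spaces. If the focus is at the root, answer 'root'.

Step 1 (down 1): focus=L path=1 depth=1 children=[] left=['N'] right=['O'] parent=J
Step 2 (left): focus=N path=0 depth=1 children=['A', 'V'] left=[] right=['L', 'O'] parent=J
Step 3 (down 1): focus=V path=0/1 depth=2 children=[] left=['A'] right=[] parent=N
Step 4 (up): focus=N path=0 depth=1 children=['A', 'V'] left=[] right=['L', 'O'] parent=J

Answer: 0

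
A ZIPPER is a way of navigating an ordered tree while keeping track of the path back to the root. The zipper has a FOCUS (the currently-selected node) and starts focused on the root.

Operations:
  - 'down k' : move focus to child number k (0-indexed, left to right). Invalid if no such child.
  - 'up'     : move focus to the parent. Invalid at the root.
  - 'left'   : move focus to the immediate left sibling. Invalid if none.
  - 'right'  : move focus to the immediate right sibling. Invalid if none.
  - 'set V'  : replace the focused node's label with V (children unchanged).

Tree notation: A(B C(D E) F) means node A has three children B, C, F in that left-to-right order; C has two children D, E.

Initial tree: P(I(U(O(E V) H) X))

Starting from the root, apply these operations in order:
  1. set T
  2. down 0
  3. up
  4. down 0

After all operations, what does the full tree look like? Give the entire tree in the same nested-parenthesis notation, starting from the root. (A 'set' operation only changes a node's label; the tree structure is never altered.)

Step 1 (set T): focus=T path=root depth=0 children=['I'] (at root)
Step 2 (down 0): focus=I path=0 depth=1 children=['U', 'X'] left=[] right=[] parent=T
Step 3 (up): focus=T path=root depth=0 children=['I'] (at root)
Step 4 (down 0): focus=I path=0 depth=1 children=['U', 'X'] left=[] right=[] parent=T

Answer: T(I(U(O(E V) H) X))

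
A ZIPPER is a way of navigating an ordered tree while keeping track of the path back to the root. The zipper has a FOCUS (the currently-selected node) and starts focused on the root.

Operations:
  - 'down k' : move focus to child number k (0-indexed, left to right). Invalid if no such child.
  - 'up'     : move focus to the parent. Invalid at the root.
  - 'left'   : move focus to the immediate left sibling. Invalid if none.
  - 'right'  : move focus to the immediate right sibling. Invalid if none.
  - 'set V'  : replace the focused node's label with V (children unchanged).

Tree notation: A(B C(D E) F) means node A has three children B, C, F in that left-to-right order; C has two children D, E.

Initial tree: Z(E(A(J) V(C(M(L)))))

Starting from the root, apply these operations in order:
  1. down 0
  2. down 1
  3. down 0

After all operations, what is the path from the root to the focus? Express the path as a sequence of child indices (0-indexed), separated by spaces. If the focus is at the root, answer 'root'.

Step 1 (down 0): focus=E path=0 depth=1 children=['A', 'V'] left=[] right=[] parent=Z
Step 2 (down 1): focus=V path=0/1 depth=2 children=['C'] left=['A'] right=[] parent=E
Step 3 (down 0): focus=C path=0/1/0 depth=3 children=['M'] left=[] right=[] parent=V

Answer: 0 1 0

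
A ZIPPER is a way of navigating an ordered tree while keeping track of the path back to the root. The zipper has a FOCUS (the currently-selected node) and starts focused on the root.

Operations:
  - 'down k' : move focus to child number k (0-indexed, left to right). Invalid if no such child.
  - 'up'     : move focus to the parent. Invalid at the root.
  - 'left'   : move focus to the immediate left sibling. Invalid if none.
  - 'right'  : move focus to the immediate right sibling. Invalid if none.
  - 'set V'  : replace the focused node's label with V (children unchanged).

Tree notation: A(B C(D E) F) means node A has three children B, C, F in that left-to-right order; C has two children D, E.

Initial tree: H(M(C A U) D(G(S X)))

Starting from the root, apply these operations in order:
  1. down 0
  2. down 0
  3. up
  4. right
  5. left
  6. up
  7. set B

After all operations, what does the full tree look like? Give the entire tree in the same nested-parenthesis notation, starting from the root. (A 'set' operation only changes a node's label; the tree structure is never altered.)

Answer: B(M(C A U) D(G(S X)))

Derivation:
Step 1 (down 0): focus=M path=0 depth=1 children=['C', 'A', 'U'] left=[] right=['D'] parent=H
Step 2 (down 0): focus=C path=0/0 depth=2 children=[] left=[] right=['A', 'U'] parent=M
Step 3 (up): focus=M path=0 depth=1 children=['C', 'A', 'U'] left=[] right=['D'] parent=H
Step 4 (right): focus=D path=1 depth=1 children=['G'] left=['M'] right=[] parent=H
Step 5 (left): focus=M path=0 depth=1 children=['C', 'A', 'U'] left=[] right=['D'] parent=H
Step 6 (up): focus=H path=root depth=0 children=['M', 'D'] (at root)
Step 7 (set B): focus=B path=root depth=0 children=['M', 'D'] (at root)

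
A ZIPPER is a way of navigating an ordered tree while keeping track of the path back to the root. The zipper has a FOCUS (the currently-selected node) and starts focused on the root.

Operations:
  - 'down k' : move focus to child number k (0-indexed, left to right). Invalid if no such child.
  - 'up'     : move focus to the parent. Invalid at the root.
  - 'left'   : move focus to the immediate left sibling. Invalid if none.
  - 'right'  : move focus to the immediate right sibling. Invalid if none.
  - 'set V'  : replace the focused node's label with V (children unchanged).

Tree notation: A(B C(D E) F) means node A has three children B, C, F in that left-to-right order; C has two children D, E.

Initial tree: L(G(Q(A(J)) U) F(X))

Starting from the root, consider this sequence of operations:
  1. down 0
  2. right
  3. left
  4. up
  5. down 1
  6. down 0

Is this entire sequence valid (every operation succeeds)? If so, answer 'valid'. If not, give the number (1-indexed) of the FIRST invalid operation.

Answer: valid

Derivation:
Step 1 (down 0): focus=G path=0 depth=1 children=['Q', 'U'] left=[] right=['F'] parent=L
Step 2 (right): focus=F path=1 depth=1 children=['X'] left=['G'] right=[] parent=L
Step 3 (left): focus=G path=0 depth=1 children=['Q', 'U'] left=[] right=['F'] parent=L
Step 4 (up): focus=L path=root depth=0 children=['G', 'F'] (at root)
Step 5 (down 1): focus=F path=1 depth=1 children=['X'] left=['G'] right=[] parent=L
Step 6 (down 0): focus=X path=1/0 depth=2 children=[] left=[] right=[] parent=F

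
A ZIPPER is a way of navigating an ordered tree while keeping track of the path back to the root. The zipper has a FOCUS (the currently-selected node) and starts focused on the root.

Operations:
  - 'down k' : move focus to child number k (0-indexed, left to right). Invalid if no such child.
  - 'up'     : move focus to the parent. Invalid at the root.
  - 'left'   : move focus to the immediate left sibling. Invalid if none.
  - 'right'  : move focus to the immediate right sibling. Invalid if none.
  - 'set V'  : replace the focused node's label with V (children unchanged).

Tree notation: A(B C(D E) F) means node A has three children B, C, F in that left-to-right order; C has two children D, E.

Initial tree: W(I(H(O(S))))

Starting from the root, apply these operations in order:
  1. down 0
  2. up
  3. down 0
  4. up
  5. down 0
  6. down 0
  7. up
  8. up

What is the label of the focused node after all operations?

Answer: W

Derivation:
Step 1 (down 0): focus=I path=0 depth=1 children=['H'] left=[] right=[] parent=W
Step 2 (up): focus=W path=root depth=0 children=['I'] (at root)
Step 3 (down 0): focus=I path=0 depth=1 children=['H'] left=[] right=[] parent=W
Step 4 (up): focus=W path=root depth=0 children=['I'] (at root)
Step 5 (down 0): focus=I path=0 depth=1 children=['H'] left=[] right=[] parent=W
Step 6 (down 0): focus=H path=0/0 depth=2 children=['O'] left=[] right=[] parent=I
Step 7 (up): focus=I path=0 depth=1 children=['H'] left=[] right=[] parent=W
Step 8 (up): focus=W path=root depth=0 children=['I'] (at root)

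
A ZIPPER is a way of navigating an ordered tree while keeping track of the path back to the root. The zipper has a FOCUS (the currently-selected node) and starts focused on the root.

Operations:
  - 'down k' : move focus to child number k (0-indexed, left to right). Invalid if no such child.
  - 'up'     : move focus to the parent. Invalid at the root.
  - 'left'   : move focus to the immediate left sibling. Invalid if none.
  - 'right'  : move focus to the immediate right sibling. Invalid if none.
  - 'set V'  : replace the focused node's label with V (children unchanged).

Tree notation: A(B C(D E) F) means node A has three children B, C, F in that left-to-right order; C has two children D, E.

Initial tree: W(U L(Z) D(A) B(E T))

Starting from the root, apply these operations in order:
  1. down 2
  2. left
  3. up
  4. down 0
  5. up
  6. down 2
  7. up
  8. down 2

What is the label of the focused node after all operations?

Step 1 (down 2): focus=D path=2 depth=1 children=['A'] left=['U', 'L'] right=['B'] parent=W
Step 2 (left): focus=L path=1 depth=1 children=['Z'] left=['U'] right=['D', 'B'] parent=W
Step 3 (up): focus=W path=root depth=0 children=['U', 'L', 'D', 'B'] (at root)
Step 4 (down 0): focus=U path=0 depth=1 children=[] left=[] right=['L', 'D', 'B'] parent=W
Step 5 (up): focus=W path=root depth=0 children=['U', 'L', 'D', 'B'] (at root)
Step 6 (down 2): focus=D path=2 depth=1 children=['A'] left=['U', 'L'] right=['B'] parent=W
Step 7 (up): focus=W path=root depth=0 children=['U', 'L', 'D', 'B'] (at root)
Step 8 (down 2): focus=D path=2 depth=1 children=['A'] left=['U', 'L'] right=['B'] parent=W

Answer: D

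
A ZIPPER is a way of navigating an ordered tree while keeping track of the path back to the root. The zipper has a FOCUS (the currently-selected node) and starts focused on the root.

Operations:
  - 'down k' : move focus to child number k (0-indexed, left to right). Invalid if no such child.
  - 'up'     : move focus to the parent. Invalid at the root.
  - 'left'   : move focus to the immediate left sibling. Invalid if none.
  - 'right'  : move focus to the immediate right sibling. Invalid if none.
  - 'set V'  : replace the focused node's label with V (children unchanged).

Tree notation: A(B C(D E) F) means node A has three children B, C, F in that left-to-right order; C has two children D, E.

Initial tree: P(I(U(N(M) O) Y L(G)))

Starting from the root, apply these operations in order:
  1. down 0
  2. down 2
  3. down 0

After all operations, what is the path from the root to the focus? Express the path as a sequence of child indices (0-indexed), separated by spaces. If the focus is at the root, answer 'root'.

Answer: 0 2 0

Derivation:
Step 1 (down 0): focus=I path=0 depth=1 children=['U', 'Y', 'L'] left=[] right=[] parent=P
Step 2 (down 2): focus=L path=0/2 depth=2 children=['G'] left=['U', 'Y'] right=[] parent=I
Step 3 (down 0): focus=G path=0/2/0 depth=3 children=[] left=[] right=[] parent=L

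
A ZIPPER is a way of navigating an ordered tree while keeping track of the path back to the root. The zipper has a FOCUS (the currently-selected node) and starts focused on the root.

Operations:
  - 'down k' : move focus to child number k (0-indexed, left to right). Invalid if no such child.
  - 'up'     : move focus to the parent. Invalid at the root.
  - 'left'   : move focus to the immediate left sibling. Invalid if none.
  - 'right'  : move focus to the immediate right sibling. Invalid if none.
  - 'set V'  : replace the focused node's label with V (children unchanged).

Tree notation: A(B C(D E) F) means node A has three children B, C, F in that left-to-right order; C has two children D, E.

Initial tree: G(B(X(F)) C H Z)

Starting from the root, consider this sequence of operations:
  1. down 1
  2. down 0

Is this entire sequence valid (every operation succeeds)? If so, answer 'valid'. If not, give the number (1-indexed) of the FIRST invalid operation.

Answer: 2

Derivation:
Step 1 (down 1): focus=C path=1 depth=1 children=[] left=['B'] right=['H', 'Z'] parent=G
Step 2 (down 0): INVALID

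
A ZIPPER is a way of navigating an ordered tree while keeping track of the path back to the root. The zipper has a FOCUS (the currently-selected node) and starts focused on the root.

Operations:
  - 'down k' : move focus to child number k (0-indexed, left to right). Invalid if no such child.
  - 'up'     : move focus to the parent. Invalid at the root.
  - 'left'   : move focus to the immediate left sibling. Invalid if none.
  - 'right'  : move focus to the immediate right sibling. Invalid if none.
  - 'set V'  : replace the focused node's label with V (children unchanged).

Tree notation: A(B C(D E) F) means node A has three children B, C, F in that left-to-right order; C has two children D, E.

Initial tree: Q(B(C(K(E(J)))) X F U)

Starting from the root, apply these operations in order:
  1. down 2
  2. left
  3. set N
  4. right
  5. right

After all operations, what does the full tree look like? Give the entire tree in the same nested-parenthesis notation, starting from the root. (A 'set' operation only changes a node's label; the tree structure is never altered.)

Answer: Q(B(C(K(E(J)))) N F U)

Derivation:
Step 1 (down 2): focus=F path=2 depth=1 children=[] left=['B', 'X'] right=['U'] parent=Q
Step 2 (left): focus=X path=1 depth=1 children=[] left=['B'] right=['F', 'U'] parent=Q
Step 3 (set N): focus=N path=1 depth=1 children=[] left=['B'] right=['F', 'U'] parent=Q
Step 4 (right): focus=F path=2 depth=1 children=[] left=['B', 'N'] right=['U'] parent=Q
Step 5 (right): focus=U path=3 depth=1 children=[] left=['B', 'N', 'F'] right=[] parent=Q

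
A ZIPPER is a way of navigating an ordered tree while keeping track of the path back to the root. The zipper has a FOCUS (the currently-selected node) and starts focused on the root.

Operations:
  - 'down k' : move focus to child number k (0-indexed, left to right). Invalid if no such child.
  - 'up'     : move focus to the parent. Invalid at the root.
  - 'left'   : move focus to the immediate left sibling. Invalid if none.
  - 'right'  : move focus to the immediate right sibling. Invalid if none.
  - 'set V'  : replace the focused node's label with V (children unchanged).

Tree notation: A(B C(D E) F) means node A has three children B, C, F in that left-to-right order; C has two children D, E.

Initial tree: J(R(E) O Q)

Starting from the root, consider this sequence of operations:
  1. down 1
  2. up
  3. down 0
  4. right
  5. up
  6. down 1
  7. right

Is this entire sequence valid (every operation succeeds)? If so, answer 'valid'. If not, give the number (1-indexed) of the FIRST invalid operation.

Step 1 (down 1): focus=O path=1 depth=1 children=[] left=['R'] right=['Q'] parent=J
Step 2 (up): focus=J path=root depth=0 children=['R', 'O', 'Q'] (at root)
Step 3 (down 0): focus=R path=0 depth=1 children=['E'] left=[] right=['O', 'Q'] parent=J
Step 4 (right): focus=O path=1 depth=1 children=[] left=['R'] right=['Q'] parent=J
Step 5 (up): focus=J path=root depth=0 children=['R', 'O', 'Q'] (at root)
Step 6 (down 1): focus=O path=1 depth=1 children=[] left=['R'] right=['Q'] parent=J
Step 7 (right): focus=Q path=2 depth=1 children=[] left=['R', 'O'] right=[] parent=J

Answer: valid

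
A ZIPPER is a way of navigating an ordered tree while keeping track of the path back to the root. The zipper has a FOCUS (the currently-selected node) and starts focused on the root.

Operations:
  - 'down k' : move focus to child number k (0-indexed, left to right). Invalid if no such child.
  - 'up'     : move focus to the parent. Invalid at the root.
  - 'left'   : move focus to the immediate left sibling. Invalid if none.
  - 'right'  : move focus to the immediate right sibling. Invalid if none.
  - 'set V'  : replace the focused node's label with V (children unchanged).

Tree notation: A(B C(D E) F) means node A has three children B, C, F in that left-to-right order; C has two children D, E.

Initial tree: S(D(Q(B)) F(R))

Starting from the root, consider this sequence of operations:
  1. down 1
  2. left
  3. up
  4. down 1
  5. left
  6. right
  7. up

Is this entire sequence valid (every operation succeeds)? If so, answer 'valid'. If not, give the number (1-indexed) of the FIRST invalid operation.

Step 1 (down 1): focus=F path=1 depth=1 children=['R'] left=['D'] right=[] parent=S
Step 2 (left): focus=D path=0 depth=1 children=['Q'] left=[] right=['F'] parent=S
Step 3 (up): focus=S path=root depth=0 children=['D', 'F'] (at root)
Step 4 (down 1): focus=F path=1 depth=1 children=['R'] left=['D'] right=[] parent=S
Step 5 (left): focus=D path=0 depth=1 children=['Q'] left=[] right=['F'] parent=S
Step 6 (right): focus=F path=1 depth=1 children=['R'] left=['D'] right=[] parent=S
Step 7 (up): focus=S path=root depth=0 children=['D', 'F'] (at root)

Answer: valid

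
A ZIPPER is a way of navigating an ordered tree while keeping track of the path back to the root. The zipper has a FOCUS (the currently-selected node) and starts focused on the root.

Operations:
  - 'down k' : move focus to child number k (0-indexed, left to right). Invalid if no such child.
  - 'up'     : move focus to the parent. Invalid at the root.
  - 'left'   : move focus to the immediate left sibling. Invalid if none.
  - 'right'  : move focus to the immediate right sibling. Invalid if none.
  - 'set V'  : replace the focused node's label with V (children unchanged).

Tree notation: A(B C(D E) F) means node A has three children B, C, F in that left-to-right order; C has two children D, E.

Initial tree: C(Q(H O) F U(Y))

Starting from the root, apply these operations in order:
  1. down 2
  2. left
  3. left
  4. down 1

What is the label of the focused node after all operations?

Answer: O

Derivation:
Step 1 (down 2): focus=U path=2 depth=1 children=['Y'] left=['Q', 'F'] right=[] parent=C
Step 2 (left): focus=F path=1 depth=1 children=[] left=['Q'] right=['U'] parent=C
Step 3 (left): focus=Q path=0 depth=1 children=['H', 'O'] left=[] right=['F', 'U'] parent=C
Step 4 (down 1): focus=O path=0/1 depth=2 children=[] left=['H'] right=[] parent=Q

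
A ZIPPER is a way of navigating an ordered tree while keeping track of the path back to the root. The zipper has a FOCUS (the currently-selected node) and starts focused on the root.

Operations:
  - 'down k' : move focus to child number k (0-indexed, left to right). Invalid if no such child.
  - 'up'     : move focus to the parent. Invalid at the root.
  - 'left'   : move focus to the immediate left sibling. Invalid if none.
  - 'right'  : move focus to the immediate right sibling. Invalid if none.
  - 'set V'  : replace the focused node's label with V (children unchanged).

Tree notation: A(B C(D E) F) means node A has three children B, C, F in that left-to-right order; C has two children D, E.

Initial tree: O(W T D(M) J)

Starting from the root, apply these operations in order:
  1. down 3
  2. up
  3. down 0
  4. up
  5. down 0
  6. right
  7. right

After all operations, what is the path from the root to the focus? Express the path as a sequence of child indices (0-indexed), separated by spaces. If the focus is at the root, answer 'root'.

Step 1 (down 3): focus=J path=3 depth=1 children=[] left=['W', 'T', 'D'] right=[] parent=O
Step 2 (up): focus=O path=root depth=0 children=['W', 'T', 'D', 'J'] (at root)
Step 3 (down 0): focus=W path=0 depth=1 children=[] left=[] right=['T', 'D', 'J'] parent=O
Step 4 (up): focus=O path=root depth=0 children=['W', 'T', 'D', 'J'] (at root)
Step 5 (down 0): focus=W path=0 depth=1 children=[] left=[] right=['T', 'D', 'J'] parent=O
Step 6 (right): focus=T path=1 depth=1 children=[] left=['W'] right=['D', 'J'] parent=O
Step 7 (right): focus=D path=2 depth=1 children=['M'] left=['W', 'T'] right=['J'] parent=O

Answer: 2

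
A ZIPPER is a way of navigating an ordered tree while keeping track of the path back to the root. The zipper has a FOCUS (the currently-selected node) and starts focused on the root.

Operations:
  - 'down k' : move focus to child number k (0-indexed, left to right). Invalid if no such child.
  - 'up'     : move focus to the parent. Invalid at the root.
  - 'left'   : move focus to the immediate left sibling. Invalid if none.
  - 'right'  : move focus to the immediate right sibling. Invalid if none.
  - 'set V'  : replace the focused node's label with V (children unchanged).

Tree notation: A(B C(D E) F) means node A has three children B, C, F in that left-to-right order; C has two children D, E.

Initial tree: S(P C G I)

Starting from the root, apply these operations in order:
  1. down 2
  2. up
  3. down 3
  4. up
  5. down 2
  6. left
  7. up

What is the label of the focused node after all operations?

Answer: S

Derivation:
Step 1 (down 2): focus=G path=2 depth=1 children=[] left=['P', 'C'] right=['I'] parent=S
Step 2 (up): focus=S path=root depth=0 children=['P', 'C', 'G', 'I'] (at root)
Step 3 (down 3): focus=I path=3 depth=1 children=[] left=['P', 'C', 'G'] right=[] parent=S
Step 4 (up): focus=S path=root depth=0 children=['P', 'C', 'G', 'I'] (at root)
Step 5 (down 2): focus=G path=2 depth=1 children=[] left=['P', 'C'] right=['I'] parent=S
Step 6 (left): focus=C path=1 depth=1 children=[] left=['P'] right=['G', 'I'] parent=S
Step 7 (up): focus=S path=root depth=0 children=['P', 'C', 'G', 'I'] (at root)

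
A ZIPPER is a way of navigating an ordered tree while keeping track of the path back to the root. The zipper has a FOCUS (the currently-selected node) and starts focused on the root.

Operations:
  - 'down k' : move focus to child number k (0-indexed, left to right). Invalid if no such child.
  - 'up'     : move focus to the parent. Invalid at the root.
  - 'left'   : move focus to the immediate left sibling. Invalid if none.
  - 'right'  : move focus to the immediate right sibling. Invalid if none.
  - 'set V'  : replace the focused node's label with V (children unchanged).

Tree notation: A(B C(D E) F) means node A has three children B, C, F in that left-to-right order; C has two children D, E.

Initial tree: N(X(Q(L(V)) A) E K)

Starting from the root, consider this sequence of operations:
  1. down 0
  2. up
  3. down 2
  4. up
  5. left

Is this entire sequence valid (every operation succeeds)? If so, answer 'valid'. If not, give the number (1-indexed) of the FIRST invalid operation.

Step 1 (down 0): focus=X path=0 depth=1 children=['Q', 'A'] left=[] right=['E', 'K'] parent=N
Step 2 (up): focus=N path=root depth=0 children=['X', 'E', 'K'] (at root)
Step 3 (down 2): focus=K path=2 depth=1 children=[] left=['X', 'E'] right=[] parent=N
Step 4 (up): focus=N path=root depth=0 children=['X', 'E', 'K'] (at root)
Step 5 (left): INVALID

Answer: 5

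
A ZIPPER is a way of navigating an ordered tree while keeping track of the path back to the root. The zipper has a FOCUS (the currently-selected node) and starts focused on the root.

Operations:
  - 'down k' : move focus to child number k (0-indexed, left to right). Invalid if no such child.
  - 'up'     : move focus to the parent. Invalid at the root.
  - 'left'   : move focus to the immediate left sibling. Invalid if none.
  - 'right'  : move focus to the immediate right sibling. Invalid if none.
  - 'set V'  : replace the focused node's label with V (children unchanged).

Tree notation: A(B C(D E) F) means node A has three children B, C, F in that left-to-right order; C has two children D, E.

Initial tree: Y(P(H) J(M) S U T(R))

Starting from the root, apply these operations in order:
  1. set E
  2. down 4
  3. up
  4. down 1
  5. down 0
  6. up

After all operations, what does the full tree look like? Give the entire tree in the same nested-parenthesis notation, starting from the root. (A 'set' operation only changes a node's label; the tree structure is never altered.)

Step 1 (set E): focus=E path=root depth=0 children=['P', 'J', 'S', 'U', 'T'] (at root)
Step 2 (down 4): focus=T path=4 depth=1 children=['R'] left=['P', 'J', 'S', 'U'] right=[] parent=E
Step 3 (up): focus=E path=root depth=0 children=['P', 'J', 'S', 'U', 'T'] (at root)
Step 4 (down 1): focus=J path=1 depth=1 children=['M'] left=['P'] right=['S', 'U', 'T'] parent=E
Step 5 (down 0): focus=M path=1/0 depth=2 children=[] left=[] right=[] parent=J
Step 6 (up): focus=J path=1 depth=1 children=['M'] left=['P'] right=['S', 'U', 'T'] parent=E

Answer: E(P(H) J(M) S U T(R))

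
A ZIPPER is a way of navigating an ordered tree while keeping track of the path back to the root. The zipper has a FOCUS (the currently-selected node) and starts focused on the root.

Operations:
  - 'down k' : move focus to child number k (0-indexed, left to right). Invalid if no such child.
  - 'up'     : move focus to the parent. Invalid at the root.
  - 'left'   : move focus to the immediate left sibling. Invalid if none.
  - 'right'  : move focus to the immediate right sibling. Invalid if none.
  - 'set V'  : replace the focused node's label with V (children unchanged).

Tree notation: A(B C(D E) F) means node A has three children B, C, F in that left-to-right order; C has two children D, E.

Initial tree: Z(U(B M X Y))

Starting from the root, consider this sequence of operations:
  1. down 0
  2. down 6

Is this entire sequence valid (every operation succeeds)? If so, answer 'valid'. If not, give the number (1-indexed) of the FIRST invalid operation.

Step 1 (down 0): focus=U path=0 depth=1 children=['B', 'M', 'X', 'Y'] left=[] right=[] parent=Z
Step 2 (down 6): INVALID

Answer: 2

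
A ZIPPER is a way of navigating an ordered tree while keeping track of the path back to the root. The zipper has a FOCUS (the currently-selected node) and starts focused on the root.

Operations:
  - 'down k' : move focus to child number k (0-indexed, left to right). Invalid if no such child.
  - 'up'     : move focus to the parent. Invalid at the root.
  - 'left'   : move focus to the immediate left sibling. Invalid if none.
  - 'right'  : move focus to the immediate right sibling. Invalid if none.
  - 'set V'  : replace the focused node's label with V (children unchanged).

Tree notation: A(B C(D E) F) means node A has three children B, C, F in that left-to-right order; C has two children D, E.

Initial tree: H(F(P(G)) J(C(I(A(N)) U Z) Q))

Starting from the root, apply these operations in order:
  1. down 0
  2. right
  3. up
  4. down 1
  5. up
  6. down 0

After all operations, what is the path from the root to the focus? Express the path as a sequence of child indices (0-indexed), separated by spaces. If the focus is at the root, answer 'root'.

Step 1 (down 0): focus=F path=0 depth=1 children=['P'] left=[] right=['J'] parent=H
Step 2 (right): focus=J path=1 depth=1 children=['C', 'Q'] left=['F'] right=[] parent=H
Step 3 (up): focus=H path=root depth=0 children=['F', 'J'] (at root)
Step 4 (down 1): focus=J path=1 depth=1 children=['C', 'Q'] left=['F'] right=[] parent=H
Step 5 (up): focus=H path=root depth=0 children=['F', 'J'] (at root)
Step 6 (down 0): focus=F path=0 depth=1 children=['P'] left=[] right=['J'] parent=H

Answer: 0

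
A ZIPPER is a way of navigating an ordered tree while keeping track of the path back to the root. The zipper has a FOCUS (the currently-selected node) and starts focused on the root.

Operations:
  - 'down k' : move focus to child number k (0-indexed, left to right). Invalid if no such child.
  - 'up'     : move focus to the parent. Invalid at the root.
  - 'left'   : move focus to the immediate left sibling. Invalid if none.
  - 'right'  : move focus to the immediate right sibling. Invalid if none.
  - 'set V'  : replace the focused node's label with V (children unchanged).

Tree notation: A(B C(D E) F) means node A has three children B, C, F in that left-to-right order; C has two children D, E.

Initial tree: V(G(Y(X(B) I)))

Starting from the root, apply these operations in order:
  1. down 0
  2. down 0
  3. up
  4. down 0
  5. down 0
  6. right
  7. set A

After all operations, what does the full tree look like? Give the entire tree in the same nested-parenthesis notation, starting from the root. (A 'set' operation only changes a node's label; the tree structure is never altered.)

Answer: V(G(Y(X(B) A)))

Derivation:
Step 1 (down 0): focus=G path=0 depth=1 children=['Y'] left=[] right=[] parent=V
Step 2 (down 0): focus=Y path=0/0 depth=2 children=['X', 'I'] left=[] right=[] parent=G
Step 3 (up): focus=G path=0 depth=1 children=['Y'] left=[] right=[] parent=V
Step 4 (down 0): focus=Y path=0/0 depth=2 children=['X', 'I'] left=[] right=[] parent=G
Step 5 (down 0): focus=X path=0/0/0 depth=3 children=['B'] left=[] right=['I'] parent=Y
Step 6 (right): focus=I path=0/0/1 depth=3 children=[] left=['X'] right=[] parent=Y
Step 7 (set A): focus=A path=0/0/1 depth=3 children=[] left=['X'] right=[] parent=Y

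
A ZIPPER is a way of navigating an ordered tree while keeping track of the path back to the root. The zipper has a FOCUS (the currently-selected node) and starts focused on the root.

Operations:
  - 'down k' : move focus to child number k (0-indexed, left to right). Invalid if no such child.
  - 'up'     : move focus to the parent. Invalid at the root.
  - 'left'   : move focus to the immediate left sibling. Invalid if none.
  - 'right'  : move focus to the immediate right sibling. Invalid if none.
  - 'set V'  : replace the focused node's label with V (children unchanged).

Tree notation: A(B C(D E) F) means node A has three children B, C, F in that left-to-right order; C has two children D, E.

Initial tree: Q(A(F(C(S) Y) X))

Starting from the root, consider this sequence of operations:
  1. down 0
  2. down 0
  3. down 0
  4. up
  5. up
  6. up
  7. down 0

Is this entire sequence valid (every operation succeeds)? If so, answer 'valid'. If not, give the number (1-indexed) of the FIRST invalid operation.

Step 1 (down 0): focus=A path=0 depth=1 children=['F', 'X'] left=[] right=[] parent=Q
Step 2 (down 0): focus=F path=0/0 depth=2 children=['C', 'Y'] left=[] right=['X'] parent=A
Step 3 (down 0): focus=C path=0/0/0 depth=3 children=['S'] left=[] right=['Y'] parent=F
Step 4 (up): focus=F path=0/0 depth=2 children=['C', 'Y'] left=[] right=['X'] parent=A
Step 5 (up): focus=A path=0 depth=1 children=['F', 'X'] left=[] right=[] parent=Q
Step 6 (up): focus=Q path=root depth=0 children=['A'] (at root)
Step 7 (down 0): focus=A path=0 depth=1 children=['F', 'X'] left=[] right=[] parent=Q

Answer: valid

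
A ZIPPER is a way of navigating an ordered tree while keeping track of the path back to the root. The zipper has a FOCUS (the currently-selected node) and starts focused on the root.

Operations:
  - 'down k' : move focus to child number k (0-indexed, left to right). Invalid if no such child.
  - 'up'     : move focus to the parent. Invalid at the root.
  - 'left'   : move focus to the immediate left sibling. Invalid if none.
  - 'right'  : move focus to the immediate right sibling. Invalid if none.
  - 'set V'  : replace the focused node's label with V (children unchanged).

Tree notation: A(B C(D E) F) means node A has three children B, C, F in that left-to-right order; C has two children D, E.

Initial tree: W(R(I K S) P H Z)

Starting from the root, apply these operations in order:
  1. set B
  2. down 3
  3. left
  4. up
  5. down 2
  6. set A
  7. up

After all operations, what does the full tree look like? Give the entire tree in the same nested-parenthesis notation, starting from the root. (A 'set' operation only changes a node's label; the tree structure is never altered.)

Answer: B(R(I K S) P A Z)

Derivation:
Step 1 (set B): focus=B path=root depth=0 children=['R', 'P', 'H', 'Z'] (at root)
Step 2 (down 3): focus=Z path=3 depth=1 children=[] left=['R', 'P', 'H'] right=[] parent=B
Step 3 (left): focus=H path=2 depth=1 children=[] left=['R', 'P'] right=['Z'] parent=B
Step 4 (up): focus=B path=root depth=0 children=['R', 'P', 'H', 'Z'] (at root)
Step 5 (down 2): focus=H path=2 depth=1 children=[] left=['R', 'P'] right=['Z'] parent=B
Step 6 (set A): focus=A path=2 depth=1 children=[] left=['R', 'P'] right=['Z'] parent=B
Step 7 (up): focus=B path=root depth=0 children=['R', 'P', 'A', 'Z'] (at root)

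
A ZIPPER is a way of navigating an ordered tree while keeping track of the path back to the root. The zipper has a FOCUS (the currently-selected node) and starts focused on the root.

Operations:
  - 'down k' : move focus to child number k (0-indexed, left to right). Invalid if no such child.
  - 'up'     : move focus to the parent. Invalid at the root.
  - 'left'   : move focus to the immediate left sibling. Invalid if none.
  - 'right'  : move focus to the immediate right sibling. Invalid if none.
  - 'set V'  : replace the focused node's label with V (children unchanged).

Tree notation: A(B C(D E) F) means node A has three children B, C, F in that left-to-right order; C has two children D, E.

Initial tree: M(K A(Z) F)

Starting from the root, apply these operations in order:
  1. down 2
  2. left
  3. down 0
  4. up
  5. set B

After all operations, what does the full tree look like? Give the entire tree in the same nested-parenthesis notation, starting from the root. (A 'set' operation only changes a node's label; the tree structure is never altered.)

Step 1 (down 2): focus=F path=2 depth=1 children=[] left=['K', 'A'] right=[] parent=M
Step 2 (left): focus=A path=1 depth=1 children=['Z'] left=['K'] right=['F'] parent=M
Step 3 (down 0): focus=Z path=1/0 depth=2 children=[] left=[] right=[] parent=A
Step 4 (up): focus=A path=1 depth=1 children=['Z'] left=['K'] right=['F'] parent=M
Step 5 (set B): focus=B path=1 depth=1 children=['Z'] left=['K'] right=['F'] parent=M

Answer: M(K B(Z) F)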